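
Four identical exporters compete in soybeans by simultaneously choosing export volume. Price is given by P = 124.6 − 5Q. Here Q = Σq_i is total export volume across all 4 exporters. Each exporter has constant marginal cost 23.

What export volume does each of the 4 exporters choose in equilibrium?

A representative exporter's profit is π_i = q_i(124.6 − 5Q) − 23q_i, with Q = q_i + Σ_{j≠i} q_j.
First-order condition: 101.6 − 10q_i − 5Σ_{j≠i} q_j = 0.
With identical exporters, set every q_j = q: then 101.6 − 10q − 15q = 0, i.e. q = 101.6/25 = 4.064.

4.064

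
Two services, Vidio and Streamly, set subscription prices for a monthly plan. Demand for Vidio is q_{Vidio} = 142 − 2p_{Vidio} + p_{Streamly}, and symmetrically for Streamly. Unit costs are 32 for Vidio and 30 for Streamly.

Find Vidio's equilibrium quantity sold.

Vidio's profit: π = (p_{Vidio} − 32)(142 − 2p_{Vidio} + p_{Streamly}).
∂π/∂p_{Vidio} = 206 − 4p_{Vidio} + p_{Streamly} = 0 ⇒ p_{Vidio} = 51.5 + 0.25p_{Streamly}.
Similarly p_{Streamly} = 50.5 + 0.25p_{Vidio}.
Solving the two reaction functions simultaneously: (1 − (0.25)(0.25))p_{Vidio} = 51.5 + 0.25·50.5, so 0.9375p_{Vidio} = 64.125 and p_{Vidio} = 68.4.
Then p_{Streamly} = 50.5 + 0.25·68.4 = 67.6.
q_{Vidio} = 142 − 2·68.4 + 67.6 = 72.8.

72.8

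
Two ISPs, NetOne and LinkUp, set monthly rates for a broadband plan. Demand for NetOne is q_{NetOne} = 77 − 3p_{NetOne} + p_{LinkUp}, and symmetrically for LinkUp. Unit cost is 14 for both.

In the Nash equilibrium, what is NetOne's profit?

NetOne's profit: π = (p_{NetOne} − 14)(77 − 3p_{NetOne} + p_{LinkUp}).
∂π/∂p_{NetOne} = 119 − 6p_{NetOne} + p_{LinkUp} = 0 ⇒ p_{NetOne} = 119/6 + (1/6)p_{LinkUp}.
Setting p_{NetOne} = p_{LinkUp} in the reaction function: p_{NetOne} = 119/6 + (1/6)p_{NetOne}, so p_{NetOne} = (119/6) / (5/6) = 23.8.
q_{NetOne} = 77 − 3·23.8 + 23.8 = 29.4.
Profit = (23.8 − 14)·29.4 = 288.12.

288.12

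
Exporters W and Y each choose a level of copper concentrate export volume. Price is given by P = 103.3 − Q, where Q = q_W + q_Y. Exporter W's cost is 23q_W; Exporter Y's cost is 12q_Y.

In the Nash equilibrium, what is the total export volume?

Exporter W's profit: π = q_W(103.3 − (q_W + q_Y)) − 23q_W.
∂π/∂q_W = 80.3 − 2q_W − q_Y = 0, so q_W = 40.15 − 0.5q_Y.
By the same steps for Y: q_Y = 45.65 − 0.5q_W.
Plugging q_Y into W's best response: q_W = 40.15 − 0.5(45.65 − 0.5q_W) ⇒ 0.75q_W = 17.325, so q_W = 23.1.
Then q_Y = 45.65 − 0.5·23.1 = 34.1.
Total export volume: 23.1 + 34.1 = 57.2.

57.2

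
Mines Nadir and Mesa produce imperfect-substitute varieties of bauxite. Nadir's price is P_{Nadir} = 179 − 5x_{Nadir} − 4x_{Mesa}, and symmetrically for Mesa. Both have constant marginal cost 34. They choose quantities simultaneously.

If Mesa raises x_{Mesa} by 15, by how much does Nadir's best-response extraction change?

Mine Nadir's profit: π = x_{Nadir}(179 − 5x_{Nadir} − 4x_{Mesa}) − 34x_{Nadir}.
∂π/∂x_{Nadir} = 145 − 10x_{Nadir} − 4x_{Mesa} = 0 ⇒ x_{Nadir} = 14.5 − 0.4x_{Mesa}.
The reaction-function slope is −0.4, so a 15-unit rise in x_{Mesa} moves x_{Nadir} by −0.4 × 15 = −6. Nadir's best response falls — the actions are strategic substitutes.

-6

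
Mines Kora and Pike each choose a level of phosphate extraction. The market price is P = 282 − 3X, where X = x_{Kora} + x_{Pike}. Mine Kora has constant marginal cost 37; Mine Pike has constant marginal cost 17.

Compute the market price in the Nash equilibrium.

112

Mine Kora's profit: π = x_{Kora}(282 − 3(x_{Kora} + x_{Pike})) − 37x_{Kora}.
∂π/∂x_{Kora} = 245 − 6x_{Kora} − 3x_{Pike} = 0, so x_{Kora} = 245/6 − 0.5x_{Pike}.
By the same steps for Pike: x_{Pike} = 265/6 − 0.5x_{Kora}.
Substituting the second reaction function into the first: x_{Kora} = 245/6 − 0.5(265/6 − 0.5x_{Kora}), which gives 0.75x_{Kora} = 18.75 ⇒ x_{Kora} = 25.
Then x_{Pike} = 265/6 − 0.5·25 = 95/3.
Equilibrium price: P = 282 − 3·(170/3) = 112.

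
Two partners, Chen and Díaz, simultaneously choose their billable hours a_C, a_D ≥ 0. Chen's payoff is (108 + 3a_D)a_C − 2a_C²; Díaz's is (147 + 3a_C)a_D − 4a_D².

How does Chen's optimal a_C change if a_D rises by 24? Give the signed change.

18

Expanding Chen's payoff: 108a_C + 3a_Da_C − 2a_C².
∂π/∂a_C = 108 + 3a_D − 4a_C = 0, so a_C = 27 + 0.75a_D.
The reaction-function slope is 0.75, so a 24-unit rise in a_D moves a_C by 0.75 × 24 = 18. Chen's best response rises — the actions are strategic complements.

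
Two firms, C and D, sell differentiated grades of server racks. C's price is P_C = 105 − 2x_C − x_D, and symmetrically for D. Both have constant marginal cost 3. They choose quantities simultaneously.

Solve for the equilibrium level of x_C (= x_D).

Firm C's profit: π = x_C(105 − 2x_C − x_D) − 3x_C.
∂π/∂x_C = 102 − 4x_C − x_D = 0 ⇒ x_C = 25.5 − 0.25x_D.
By symmetry x_D = x_C; substituting into the reaction function, 1.25x_C = 25.5 and x_C = 20.4.

20.4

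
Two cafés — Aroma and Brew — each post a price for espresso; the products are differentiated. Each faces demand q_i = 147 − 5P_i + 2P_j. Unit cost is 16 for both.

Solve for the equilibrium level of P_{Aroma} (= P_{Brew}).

28.375

Aroma's profit: π = (P_{Aroma} − 16)(147 − 5P_{Aroma} + 2P_{Brew}).
∂π/∂P_{Aroma} = 227 − 10P_{Aroma} + 2P_{Brew} = 0 ⇒ P_{Aroma} = 22.7 + 0.2P_{Brew}.
Setting P_{Aroma} = P_{Brew} in the reaction function: P_{Aroma} = 22.7 + 0.2P_{Aroma}, so P_{Aroma} = 22.7 / 0.8 = 28.375.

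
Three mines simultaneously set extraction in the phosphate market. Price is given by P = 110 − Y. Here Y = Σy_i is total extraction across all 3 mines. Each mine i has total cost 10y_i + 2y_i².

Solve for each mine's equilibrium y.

12.5

A representative mine's profit is π_i = y_i(110 − Y) − 10y_i − 2y_i², with Y = y_i + Σ_{j≠i} y_j.
First-order condition: 100 − 6y_i − Σ_{j≠i} y_j = 0.
In a symmetric equilibrium every mine chooses the same y, so Σ_{j≠i} y_j = 2y. The condition becomes 100 − 8y = 0, giving y = 100/8 = 12.5.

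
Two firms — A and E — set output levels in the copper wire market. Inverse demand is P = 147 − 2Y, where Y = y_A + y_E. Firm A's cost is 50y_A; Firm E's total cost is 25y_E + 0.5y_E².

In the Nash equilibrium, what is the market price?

Firm A's profit: π = y_A(147 − 2(y_A + y_E)) − 50y_A.
∂π/∂y_A = 97 − 4y_A − 2y_E = 0, so y_A = 24.25 − 0.5y_E.
For E: ∂π/∂y_E = 122 − 5y_E − 2y_A = 0 ⇒ y_E = 24.4 − 0.4y_A.
Plugging y_E into A's best response: y_A = 24.25 − 0.5(24.4 − 0.4y_A) ⇒ 0.8y_A = 12.05, so y_A = 15.0625.
Then y_E = 24.4 − 0.4·15.0625 = 18.375.
Equilibrium price: P = 147 − 2·33.4375 = 80.125.

80.125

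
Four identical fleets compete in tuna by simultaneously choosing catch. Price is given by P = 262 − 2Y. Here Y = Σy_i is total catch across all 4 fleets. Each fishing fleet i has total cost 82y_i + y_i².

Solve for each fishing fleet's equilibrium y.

A representative fishing fleet's profit is π_i = y_i(262 − 2Y) − 82y_i − y_i², with Y = y_i + Σ_{j≠i} y_j.
First-order condition: 180 − 6y_i − 2Σ_{j≠i} y_j = 0.
In a symmetric equilibrium every fishing fleet chooses the same y, so Σ_{j≠i} y_j = 3y. The condition becomes 180 − 12y = 0, giving y = 180/12 = 15.

15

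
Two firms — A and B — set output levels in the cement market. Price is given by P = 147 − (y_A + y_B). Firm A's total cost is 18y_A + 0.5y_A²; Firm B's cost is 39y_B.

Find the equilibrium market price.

Firm A's profit: π = y_A(147 − (y_A + y_B)) − 18y_A − 0.5y_A².
∂π/∂y_A = 129 − 3y_A − y_B = 0, so y_A = 43 − (1/3)y_B.
For B: ∂π/∂y_B = 108 − 2y_B − y_A = 0 ⇒ y_B = 54 − 0.5y_A.
Solving the two reaction functions simultaneously: (1 − (−1/3)(−0.5))y_A = 43 − (1/3)·54, so (5/6)y_A = 25 and y_A = 30.
Then y_B = 54 − 0.5·30 = 39.
Equilibrium price: P = 147 − 69 = 78.

78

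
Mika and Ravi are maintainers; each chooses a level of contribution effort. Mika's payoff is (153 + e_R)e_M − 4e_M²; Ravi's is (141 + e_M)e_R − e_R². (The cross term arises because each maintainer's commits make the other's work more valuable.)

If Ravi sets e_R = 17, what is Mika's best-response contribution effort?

Expanding Mika's payoff: 153e_M + e_Re_M − 4e_M².
∂π/∂e_M = 153 + e_R − 8e_M = 0, so e_M = 19.125 + 0.125e_R.
At e_R = 17: e_M = 19.125 + 0.125·17 = 21.25.

21.25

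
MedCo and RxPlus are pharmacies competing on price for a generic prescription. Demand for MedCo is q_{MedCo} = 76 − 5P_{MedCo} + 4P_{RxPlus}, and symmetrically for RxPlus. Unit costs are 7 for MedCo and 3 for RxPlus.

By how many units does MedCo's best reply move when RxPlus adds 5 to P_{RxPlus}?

2

MedCo's profit: π = (P_{MedCo} − 7)(76 − 5P_{MedCo} + 4P_{RxPlus}).
∂π/∂P_{MedCo} = 111 − 10P_{MedCo} + 4P_{RxPlus} = 0 ⇒ P_{MedCo} = 11.1 + 0.4P_{RxPlus}.
The reaction-function slope is 0.4, so a 5-unit rise in P_{RxPlus} moves P_{MedCo} by 0.4 × 5 = 2. MedCo's best response rises — the actions are strategic complements.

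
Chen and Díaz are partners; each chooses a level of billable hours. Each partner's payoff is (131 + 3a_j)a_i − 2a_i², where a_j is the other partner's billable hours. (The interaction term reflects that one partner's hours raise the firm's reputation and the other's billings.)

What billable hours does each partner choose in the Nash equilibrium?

131

Chen's payoff is (131 + 3a_D)a_C − 2a_C².
∂π/∂a_C = 131 + 3a_D − 4a_C = 0, so a_C = 32.75 + 0.75a_D.
By symmetry a_D = a_C; substituting into the reaction function, 0.25a_C = 32.75 and a_C = 131.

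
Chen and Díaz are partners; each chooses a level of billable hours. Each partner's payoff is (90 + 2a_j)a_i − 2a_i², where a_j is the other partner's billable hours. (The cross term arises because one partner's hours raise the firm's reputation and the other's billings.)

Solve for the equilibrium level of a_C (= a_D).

Chen's payoff is (90 + 2a_D)a_C − 2a_C².
∂π/∂a_C = 90 + 2a_D − 4a_C = 0, so a_C = 22.5 + 0.5a_D.
The game is symmetric, so in equilibrium a_D = a_C: the reaction function gives 0.5a_C = 22.5, hence a_C = 45.

45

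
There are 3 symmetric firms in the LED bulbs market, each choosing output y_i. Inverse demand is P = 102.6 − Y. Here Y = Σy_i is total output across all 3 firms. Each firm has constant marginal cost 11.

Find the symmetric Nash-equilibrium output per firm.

A representative firm's profit is π_i = y_i(102.6 − Y) − 11y_i, with Y = y_i + Σ_{j≠i} y_j.
First-order condition: 91.6 − 2y_i − Σ_{j≠i} y_j = 0.
With identical firms, set every y_j = y: then 91.6 − 2y − 2y = 0, i.e. y = 91.6/4 = 22.9.

22.9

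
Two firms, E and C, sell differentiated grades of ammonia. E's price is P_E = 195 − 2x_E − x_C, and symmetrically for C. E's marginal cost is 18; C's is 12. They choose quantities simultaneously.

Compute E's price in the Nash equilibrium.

Firm E's profit: π = x_E(195 − 2x_E − x_C) − 18x_E.
∂π/∂x_E = 177 − 4x_E − x_C = 0 ⇒ x_E = 44.25 − 0.25x_C.
Similarly x_C = 45.75 − 0.25x_E.
Solving the two reaction functions simultaneously: (1 − (−0.25)(−0.25))x_E = 44.25 − 0.25·45.75, so 0.9375x_E = 32.8125 and x_E = 35.
Then x_C = 45.75 − 0.25·35 = 37.
P_E = 195 − 2·35 − 37 = 88.

88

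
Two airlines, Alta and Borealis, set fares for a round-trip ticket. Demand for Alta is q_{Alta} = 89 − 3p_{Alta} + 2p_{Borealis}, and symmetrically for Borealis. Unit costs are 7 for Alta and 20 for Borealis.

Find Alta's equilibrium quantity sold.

68.8125

Alta's profit: π = (p_{Alta} − 7)(89 − 3p_{Alta} + 2p_{Borealis}).
∂π/∂p_{Alta} = 110 − 6p_{Alta} + 2p_{Borealis} = 0 ⇒ p_{Alta} = 55/3 + (1/3)p_{Borealis}.
Similarly p_{Borealis} = 149/6 + (1/3)p_{Alta}.
Solving the two reaction functions simultaneously: (1 − (1/3)(1/3))p_{Alta} = 55/3 + (1/3)·(149/6), so (8/9)p_{Alta} = 479/18 and p_{Alta} = 29.9375.
Then p_{Borealis} = 149/6 + (1/3)·29.9375 = 34.8125.
q_{Alta} = 89 − 3·29.9375 + 2·34.8125 = 68.8125.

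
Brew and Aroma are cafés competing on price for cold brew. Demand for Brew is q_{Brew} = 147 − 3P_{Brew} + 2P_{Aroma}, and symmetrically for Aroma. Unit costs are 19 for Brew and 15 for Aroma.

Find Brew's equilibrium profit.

Brew's profit: π = (P_{Brew} − 19)(147 − 3P_{Brew} + 2P_{Aroma}).
∂π/∂P_{Brew} = 204 − 6P_{Brew} + 2P_{Aroma} = 0 ⇒ P_{Brew} = 34 + (1/3)P_{Aroma}.
Similarly P_{Aroma} = 32 + (1/3)P_{Brew}.
Plugging P_{Aroma} into Brew's best response: P_{Brew} = 34 + (1/3)(32 + (1/3)P_{Brew}) ⇒ (8/9)P_{Brew} = 134/3, so P_{Brew} = 50.25.
Then P_{Aroma} = 32 + (1/3)·50.25 = 48.75.
q_{Brew} = 147 − 3·50.25 + 2·48.75 = 93.75.
Profit = (50.25 − 19)·93.75 = 2929.6875.

2929.6875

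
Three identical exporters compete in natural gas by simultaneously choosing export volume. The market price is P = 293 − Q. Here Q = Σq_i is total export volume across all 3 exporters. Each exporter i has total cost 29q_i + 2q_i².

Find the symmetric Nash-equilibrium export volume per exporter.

A representative exporter's profit is π_i = q_i(293 − Q) − 29q_i − 2q_i², with Q = q_i + Σ_{j≠i} q_j.
First-order condition: 264 − 6q_i − Σ_{j≠i} q_j = 0.
With identical exporters, set every q_j = q: then 264 − 6q − 2q = 0, i.e. q = 264/8 = 33.

33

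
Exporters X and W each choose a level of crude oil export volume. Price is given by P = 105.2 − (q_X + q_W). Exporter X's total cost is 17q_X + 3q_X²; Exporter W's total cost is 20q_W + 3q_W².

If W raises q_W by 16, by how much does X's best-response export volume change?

-2

Exporter X's profit: π = q_X(105.2 − (q_X + q_W)) − 17q_X − 3q_X².
∂π/∂q_X = 88.2 − 8q_X − q_W = 0, so q_X = 11.025 − 0.125q_W.
The reaction-function slope is −0.125, so a 16-unit rise in q_W moves q_X by −0.125 × 16 = −2. X's best response falls — the actions are strategic substitutes.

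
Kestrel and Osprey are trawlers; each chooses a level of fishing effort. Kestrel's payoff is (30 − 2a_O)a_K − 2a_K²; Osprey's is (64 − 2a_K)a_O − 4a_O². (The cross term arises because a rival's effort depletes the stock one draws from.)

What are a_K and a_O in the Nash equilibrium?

Expanding Kestrel's payoff: 30a_K − 2a_Oa_K − 2a_K².
∂π/∂a_K = 30 − 2a_O − 4a_K = 0, so a_K = 7.5 − 0.5a_O.
Likewise for Osprey: a_O = 8 − 0.25a_K.
Plugging a_O into Kestrel's best response: a_K = 7.5 − 0.5(8 − 0.25a_K) ⇒ 0.875a_K = 3.5, so a_K = 4.
Then a_O = 8 − 0.25·4 = 7.

4, 7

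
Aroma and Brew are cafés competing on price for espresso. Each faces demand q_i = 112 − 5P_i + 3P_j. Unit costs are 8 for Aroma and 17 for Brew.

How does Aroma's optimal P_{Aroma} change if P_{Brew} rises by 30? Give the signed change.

Aroma's profit: π = (P_{Aroma} − 8)(112 − 5P_{Aroma} + 3P_{Brew}).
∂π/∂P_{Aroma} = 152 − 10P_{Aroma} + 3P_{Brew} = 0 ⇒ P_{Aroma} = 15.2 + 0.3P_{Brew}.
The reaction-function slope is 0.3, so a 30-unit rise in P_{Brew} moves P_{Aroma} by 0.3 × 30 = 9. Aroma's best response rises — the actions are strategic complements.

9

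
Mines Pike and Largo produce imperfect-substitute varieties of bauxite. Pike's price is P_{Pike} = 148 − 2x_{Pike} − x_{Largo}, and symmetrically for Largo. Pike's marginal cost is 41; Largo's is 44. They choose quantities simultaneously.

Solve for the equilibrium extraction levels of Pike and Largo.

21.6, 20.6

Mine Pike's profit: π = x_{Pike}(148 − 2x_{Pike} − x_{Largo}) − 41x_{Pike}.
∂π/∂x_{Pike} = 107 − 4x_{Pike} − x_{Largo} = 0 ⇒ x_{Pike} = 26.75 − 0.25x_{Largo}.
Similarly x_{Largo} = 26 − 0.25x_{Pike}.
Plugging x_{Largo} into Pike's best response: x_{Pike} = 26.75 − 0.25(26 − 0.25x_{Pike}) ⇒ 0.9375x_{Pike} = 20.25, so x_{Pike} = 21.6.
Then x_{Largo} = 26 − 0.25·21.6 = 20.6.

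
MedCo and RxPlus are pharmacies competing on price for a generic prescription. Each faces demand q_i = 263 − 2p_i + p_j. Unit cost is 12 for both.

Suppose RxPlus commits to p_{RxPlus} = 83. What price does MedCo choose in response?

MedCo's profit: π = (p_{MedCo} − 12)(263 − 2p_{MedCo} + p_{RxPlus}).
∂π/∂p_{MedCo} = 287 − 4p_{MedCo} + p_{RxPlus} = 0 ⇒ p_{MedCo} = 71.75 + 0.25p_{RxPlus}.
At p_{RxPlus} = 83: p_{MedCo} = 71.75 + 0.25·83 = 92.5.

92.5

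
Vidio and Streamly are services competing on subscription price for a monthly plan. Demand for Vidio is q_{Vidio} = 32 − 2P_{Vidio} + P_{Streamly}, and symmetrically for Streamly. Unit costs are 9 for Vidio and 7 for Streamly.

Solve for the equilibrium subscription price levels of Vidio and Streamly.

Vidio's profit: π = (P_{Vidio} − 9)(32 − 2P_{Vidio} + P_{Streamly}).
∂π/∂P_{Vidio} = 50 − 4P_{Vidio} + P_{Streamly} = 0 ⇒ P_{Vidio} = 12.5 + 0.25P_{Streamly}.
Similarly P_{Streamly} = 11.5 + 0.25P_{Vidio}.
Solving the two reaction functions simultaneously: (1 − (0.25)(0.25))P_{Vidio} = 12.5 + 0.25·11.5, so 0.9375P_{Vidio} = 15.375 and P_{Vidio} = 16.4.
Then P_{Streamly} = 11.5 + 0.25·16.4 = 15.6.

16.4, 15.6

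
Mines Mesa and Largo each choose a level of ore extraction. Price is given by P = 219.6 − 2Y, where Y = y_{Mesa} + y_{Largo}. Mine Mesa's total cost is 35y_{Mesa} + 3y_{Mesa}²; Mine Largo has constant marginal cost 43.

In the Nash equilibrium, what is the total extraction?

49.5

Mine Mesa's profit: π = y_{Mesa}(219.6 − 2(y_{Mesa} + y_{Largo})) − 35y_{Mesa} − 3y_{Mesa}².
∂π/∂y_{Mesa} = 184.6 − 10y_{Mesa} − 2y_{Largo} = 0, so y_{Mesa} = 18.46 − 0.2y_{Largo}.
For Largo: ∂π/∂y_{Largo} = 176.6 − 4y_{Largo} − 2y_{Mesa} = 0 ⇒ y_{Largo} = 44.15 − 0.5y_{Mesa}.
Plugging y_{Largo} into Mesa's best response: y_{Mesa} = 18.46 − 0.2(44.15 − 0.5y_{Mesa}) ⇒ 0.9y_{Mesa} = 9.63, so y_{Mesa} = 10.7.
Then y_{Largo} = 44.15 − 0.5·10.7 = 38.8.
Total extraction: 10.7 + 38.8 = 49.5.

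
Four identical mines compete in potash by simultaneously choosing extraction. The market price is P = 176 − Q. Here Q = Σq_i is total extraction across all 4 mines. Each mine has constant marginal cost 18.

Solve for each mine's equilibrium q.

31.6

A representative mine's profit is π_i = q_i(176 − Q) − 18q_i, with Q = q_i + Σ_{j≠i} q_j.
First-order condition: 158 − 2q_i − Σ_{j≠i} q_j = 0.
With identical mines, set every q_j = q: then 158 − 2q − 3q = 0, i.e. q = 158/5 = 31.6.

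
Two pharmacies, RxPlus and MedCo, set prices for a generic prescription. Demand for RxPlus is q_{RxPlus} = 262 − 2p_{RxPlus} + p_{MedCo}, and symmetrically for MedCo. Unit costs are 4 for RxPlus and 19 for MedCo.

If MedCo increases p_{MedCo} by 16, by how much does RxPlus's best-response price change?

4

RxPlus's profit: π = (p_{RxPlus} − 4)(262 − 2p_{RxPlus} + p_{MedCo}).
∂π/∂p_{RxPlus} = 270 − 4p_{RxPlus} + p_{MedCo} = 0 ⇒ p_{RxPlus} = 67.5 + 0.25p_{MedCo}.
The reaction-function slope is 0.25, so a 16-unit rise in p_{MedCo} moves p_{RxPlus} by 0.25 × 16 = 4. RxPlus's best response rises — the actions are strategic complements.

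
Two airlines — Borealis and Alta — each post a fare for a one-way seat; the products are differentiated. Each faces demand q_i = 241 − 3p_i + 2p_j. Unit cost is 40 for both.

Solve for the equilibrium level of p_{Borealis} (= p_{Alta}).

90.25

Borealis's profit: π = (p_{Borealis} − 40)(241 − 3p_{Borealis} + 2p_{Alta}).
∂π/∂p_{Borealis} = 361 − 6p_{Borealis} + 2p_{Alta} = 0 ⇒ p_{Borealis} = 361/6 + (1/3)p_{Alta}.
The game is symmetric, so in equilibrium p_{Alta} = p_{Borealis}: the reaction function gives (2/3)p_{Borealis} = 361/6, hence p_{Borealis} = 90.25.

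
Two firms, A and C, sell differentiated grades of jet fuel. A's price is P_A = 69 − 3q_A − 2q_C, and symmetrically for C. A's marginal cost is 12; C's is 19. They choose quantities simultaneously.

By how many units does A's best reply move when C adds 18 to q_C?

-6

Firm A's profit: π = q_A(69 − 3q_A − 2q_C) − 12q_A.
∂π/∂q_A = 57 − 6q_A − 2q_C = 0 ⇒ q_A = 9.5 − (1/3)q_C.
The reaction-function slope is −1/3, so an 18-unit rise in q_C moves q_A by −1/3 × 18 = −6. A's best response falls — the actions are strategic substitutes.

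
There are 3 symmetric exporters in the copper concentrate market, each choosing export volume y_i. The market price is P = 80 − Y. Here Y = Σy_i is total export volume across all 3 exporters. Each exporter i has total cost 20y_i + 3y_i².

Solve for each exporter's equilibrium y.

6

A representative exporter's profit is π_i = y_i(80 − Y) − 20y_i − 3y_i², with Y = y_i + Σ_{j≠i} y_j.
First-order condition: 60 − 8y_i − Σ_{j≠i} y_j = 0.
Imposing symmetry (y_j = y for all j) turns Σ_{j≠i} y_j into 2y, so 60 = 10y and y = 6.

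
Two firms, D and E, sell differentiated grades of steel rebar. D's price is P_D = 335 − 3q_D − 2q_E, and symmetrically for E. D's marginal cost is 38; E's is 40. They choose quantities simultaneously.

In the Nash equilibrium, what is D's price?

Firm D's profit: π = q_D(335 − 3q_D − 2q_E) − 38q_D.
∂π/∂q_D = 297 − 6q_D − 2q_E = 0 ⇒ q_D = 49.5 − (1/3)q_E.
Similarly q_E = 295/6 − (1/3)q_D.
Substituting the second reaction function into the first: q_D = 49.5 − (1/3)(295/6 − (1/3)q_D), which gives (8/9)q_D = 298/9 ⇒ q_D = 37.25.
Then q_E = 295/6 − (1/3)·37.25 = 36.75.
P_D = 335 − 3·37.25 − 2·36.75 = 149.75.

149.75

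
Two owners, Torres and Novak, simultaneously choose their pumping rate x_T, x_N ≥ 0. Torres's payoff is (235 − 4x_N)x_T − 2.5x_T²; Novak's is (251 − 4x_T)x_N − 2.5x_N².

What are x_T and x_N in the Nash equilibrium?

Expanding Torres's payoff: 235x_T − 4x_Nx_T − 2.5x_T².
∂π/∂x_T = 235 − 4x_N − 5x_T = 0, so x_T = 47 − 0.8x_N.
Likewise for Novak: x_N = 50.2 − 0.8x_T.
Solving the two reaction functions simultaneously: (1 − (−0.8)(−0.8))x_T = 47 − 0.8·50.2, so 0.36x_T = 6.84 and x_T = 19.
Then x_N = 50.2 − 0.8·19 = 35.

19, 35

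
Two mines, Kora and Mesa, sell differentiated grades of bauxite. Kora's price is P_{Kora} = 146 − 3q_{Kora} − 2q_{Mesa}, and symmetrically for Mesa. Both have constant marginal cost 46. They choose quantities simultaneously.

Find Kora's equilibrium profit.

Mine Kora's profit: π = q_{Kora}(146 − 3q_{Kora} − 2q_{Mesa}) − 46q_{Kora}.
∂π/∂q_{Kora} = 100 − 6q_{Kora} − 2q_{Mesa} = 0 ⇒ q_{Kora} = 50/3 − (1/3)q_{Mesa}.
By symmetry q_{Mesa} = q_{Kora}; substituting into the reaction function, (4/3)q_{Kora} = 50/3 and q_{Kora} = 12.5.
P_{Kora} = 146 − 3·12.5 − 2·12.5 = 83.5.
Profit = (83.5 − 46)·12.5 = 468.75.

468.75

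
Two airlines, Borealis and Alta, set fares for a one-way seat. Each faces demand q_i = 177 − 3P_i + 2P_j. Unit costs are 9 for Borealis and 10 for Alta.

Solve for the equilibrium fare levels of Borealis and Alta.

51.1875, 51.5625

Borealis's profit: π = (P_{Borealis} − 9)(177 − 3P_{Borealis} + 2P_{Alta}).
∂π/∂P_{Borealis} = 204 − 6P_{Borealis} + 2P_{Alta} = 0 ⇒ P_{Borealis} = 34 + (1/3)P_{Alta}.
Similarly P_{Alta} = 34.5 + (1/3)P_{Borealis}.
Substituting the second reaction function into the first: P_{Borealis} = 34 + (1/3)(34.5 + (1/3)P_{Borealis}), which gives (8/9)P_{Borealis} = 45.5 ⇒ P_{Borealis} = 51.1875.
Then P_{Alta} = 34.5 + (1/3)·51.1875 = 51.5625.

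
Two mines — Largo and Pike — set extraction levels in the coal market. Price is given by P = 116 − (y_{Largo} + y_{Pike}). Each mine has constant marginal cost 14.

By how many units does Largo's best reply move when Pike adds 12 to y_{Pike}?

Mine Largo's profit: π = y_{Largo}(116 − (y_{Largo} + y_{Pike})) − 14y_{Largo}.
∂π/∂y_{Largo} = 102 − 2y_{Largo} − y_{Pike} = 0, so y_{Largo} = 51 − 0.5y_{Pike}.
The reaction-function slope is −0.5, so a 12-unit rise in y_{Pike} moves y_{Largo} by −0.5 × 12 = −6. Largo's best response falls — the actions are strategic substitutes.

-6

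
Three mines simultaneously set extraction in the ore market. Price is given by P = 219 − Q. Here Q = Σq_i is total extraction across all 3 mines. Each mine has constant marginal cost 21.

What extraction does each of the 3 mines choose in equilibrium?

A representative mine's profit is π_i = q_i(219 − Q) − 21q_i, with Q = q_i + Σ_{j≠i} q_j.
First-order condition: 198 − 2q_i − Σ_{j≠i} q_j = 0.
In a symmetric equilibrium every mine chooses the same q, so Σ_{j≠i} q_j = 2q. The condition becomes 198 − 4q = 0, giving q = 198/4 = 49.5.

49.5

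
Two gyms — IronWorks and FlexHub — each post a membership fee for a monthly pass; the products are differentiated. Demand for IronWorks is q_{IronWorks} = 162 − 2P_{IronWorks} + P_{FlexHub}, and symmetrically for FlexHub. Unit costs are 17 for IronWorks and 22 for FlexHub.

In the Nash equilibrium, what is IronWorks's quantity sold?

98

IronWorks's profit: π = (P_{IronWorks} − 17)(162 − 2P_{IronWorks} + P_{FlexHub}).
∂π/∂P_{IronWorks} = 196 − 4P_{IronWorks} + P_{FlexHub} = 0 ⇒ P_{IronWorks} = 49 + 0.25P_{FlexHub}.
Similarly P_{FlexHub} = 51.5 + 0.25P_{IronWorks}.
Substituting the second reaction function into the first: P_{IronWorks} = 49 + 0.25(51.5 + 0.25P_{IronWorks}), which gives 0.9375P_{IronWorks} = 61.875 ⇒ P_{IronWorks} = 66.
Then P_{FlexHub} = 51.5 + 0.25·66 = 68.
q_{IronWorks} = 162 − 2·66 + 68 = 98.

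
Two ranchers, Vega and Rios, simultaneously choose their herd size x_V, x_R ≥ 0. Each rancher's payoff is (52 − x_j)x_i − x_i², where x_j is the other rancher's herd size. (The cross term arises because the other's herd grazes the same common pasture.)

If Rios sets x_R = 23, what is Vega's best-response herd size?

14.5

Vega's payoff is (52 − x_R)x_V − x_V².
∂π/∂x_V = 52 − x_R − 2x_V = 0, so x_V = 26 − 0.5x_R.
At x_R = 23: x_V = 26 − 0.5·23 = 14.5.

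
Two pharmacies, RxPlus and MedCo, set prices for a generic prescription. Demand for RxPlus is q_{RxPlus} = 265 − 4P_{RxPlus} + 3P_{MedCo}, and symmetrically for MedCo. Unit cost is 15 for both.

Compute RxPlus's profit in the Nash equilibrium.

RxPlus's profit: π = (P_{RxPlus} − 15)(265 − 4P_{RxPlus} + 3P_{MedCo}).
∂π/∂P_{RxPlus} = 325 − 8P_{RxPlus} + 3P_{MedCo} = 0 ⇒ P_{RxPlus} = 40.625 + 0.375P_{MedCo}.
Setting P_{RxPlus} = P_{MedCo} in the reaction function: P_{RxPlus} = 40.625 + 0.375P_{RxPlus}, so P_{RxPlus} = 40.625 / 0.625 = 65.
q_{RxPlus} = 265 − 4·65 + 3·65 = 200.
Profit = (65 − 15)·200 = 10000.

10000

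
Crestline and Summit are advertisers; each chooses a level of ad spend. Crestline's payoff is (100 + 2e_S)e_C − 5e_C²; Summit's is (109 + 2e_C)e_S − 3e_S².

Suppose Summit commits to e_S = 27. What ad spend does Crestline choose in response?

Expanding Crestline's payoff: 100e_C + 2e_Se_C − 5e_C².
∂π/∂e_C = 100 + 2e_S − 10e_C = 0, so e_C = 10 + 0.2e_S.
At e_S = 27: e_C = 10 + 0.2·27 = 15.4.

15.4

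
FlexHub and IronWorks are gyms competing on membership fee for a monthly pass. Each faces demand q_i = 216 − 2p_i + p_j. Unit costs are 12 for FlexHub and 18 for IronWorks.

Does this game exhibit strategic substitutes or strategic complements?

FlexHub's profit: π = (p_{FlexHub} − 12)(216 − 2p_{FlexHub} + p_{IronWorks}).
∂π/∂p_{FlexHub} = 240 − 4p_{FlexHub} + p_{IronWorks} = 0 ⇒ p_{FlexHub} = 60 + 0.25p_{IronWorks}.
The best-response slope dp_{FlexHub}/dp_{IronWorks} = 0.25 > 0: the reaction function is upward-sloping, so the choices are strategic complements.

strategic complements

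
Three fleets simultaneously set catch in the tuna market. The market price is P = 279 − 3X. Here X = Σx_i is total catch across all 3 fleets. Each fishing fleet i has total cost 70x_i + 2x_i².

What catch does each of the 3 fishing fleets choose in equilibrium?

13.0625

A representative fishing fleet's profit is π_i = x_i(279 − 3X) − 70x_i − 2x_i², with X = x_i + Σ_{j≠i} x_j.
First-order condition: 209 − 10x_i − 3Σ_{j≠i} x_j = 0.
With identical fishing fleets, set every x_j = x: then 209 − 10x − 6x = 0, i.e. x = 209/16 = 13.0625.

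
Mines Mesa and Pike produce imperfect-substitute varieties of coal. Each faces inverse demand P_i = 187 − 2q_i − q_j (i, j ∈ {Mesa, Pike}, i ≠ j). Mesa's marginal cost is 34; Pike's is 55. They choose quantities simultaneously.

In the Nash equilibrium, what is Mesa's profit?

2048

Mine Mesa's profit: π = q_{Mesa}(187 − 2q_{Mesa} − q_{Pike}) − 34q_{Mesa}.
∂π/∂q_{Mesa} = 153 − 4q_{Mesa} − q_{Pike} = 0 ⇒ q_{Mesa} = 38.25 − 0.25q_{Pike}.
Similarly q_{Pike} = 33 − 0.25q_{Mesa}.
Substituting the second reaction function into the first: q_{Mesa} = 38.25 − 0.25(33 − 0.25q_{Mesa}), which gives 0.9375q_{Mesa} = 30 ⇒ q_{Mesa} = 32.
Then q_{Pike} = 33 − 0.25·32 = 25.
P_{Mesa} = 187 − 2·32 − 25 = 98.
Profit = (98 − 34)·32 = 2048.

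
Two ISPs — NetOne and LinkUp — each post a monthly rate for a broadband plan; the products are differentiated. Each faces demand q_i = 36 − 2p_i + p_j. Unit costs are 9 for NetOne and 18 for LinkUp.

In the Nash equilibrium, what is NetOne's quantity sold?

20.4

NetOne's profit: π = (p_{NetOne} − 9)(36 − 2p_{NetOne} + p_{LinkUp}).
∂π/∂p_{NetOne} = 54 − 4p_{NetOne} + p_{LinkUp} = 0 ⇒ p_{NetOne} = 13.5 + 0.25p_{LinkUp}.
Similarly p_{LinkUp} = 18 + 0.25p_{NetOne}.
Solving the two reaction functions simultaneously: (1 − (0.25)(0.25))p_{NetOne} = 13.5 + 0.25·18, so 0.9375p_{NetOne} = 18 and p_{NetOne} = 19.2.
Then p_{LinkUp} = 18 + 0.25·19.2 = 22.8.
q_{NetOne} = 36 − 2·19.2 + 22.8 = 20.4.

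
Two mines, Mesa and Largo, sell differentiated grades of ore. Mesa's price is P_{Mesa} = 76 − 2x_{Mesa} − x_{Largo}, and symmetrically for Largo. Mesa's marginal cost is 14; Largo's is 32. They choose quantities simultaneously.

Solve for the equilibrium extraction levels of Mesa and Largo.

13.6, 7.6

Mine Mesa's profit: π = x_{Mesa}(76 − 2x_{Mesa} − x_{Largo}) − 14x_{Mesa}.
∂π/∂x_{Mesa} = 62 − 4x_{Mesa} − x_{Largo} = 0 ⇒ x_{Mesa} = 15.5 − 0.25x_{Largo}.
Similarly x_{Largo} = 11 − 0.25x_{Mesa}.
Substituting the second reaction function into the first: x_{Mesa} = 15.5 − 0.25(11 − 0.25x_{Mesa}), which gives 0.9375x_{Mesa} = 12.75 ⇒ x_{Mesa} = 13.6.
Then x_{Largo} = 11 − 0.25·13.6 = 7.6.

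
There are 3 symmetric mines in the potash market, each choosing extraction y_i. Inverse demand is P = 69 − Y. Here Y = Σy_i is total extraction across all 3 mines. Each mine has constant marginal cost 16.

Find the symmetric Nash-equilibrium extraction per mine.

A representative mine's profit is π_i = y_i(69 − Y) − 16y_i, with Y = y_i + Σ_{j≠i} y_j.
First-order condition: 53 − 2y_i − Σ_{j≠i} y_j = 0.
With identical mines, set every y_j = y: then 53 − 2y − 2y = 0, i.e. y = 53/4 = 13.25.

13.25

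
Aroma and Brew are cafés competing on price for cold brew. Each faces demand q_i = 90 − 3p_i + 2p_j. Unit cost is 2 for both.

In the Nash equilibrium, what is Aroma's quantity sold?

Aroma's profit: π = (p_{Aroma} − 2)(90 − 3p_{Aroma} + 2p_{Brew}).
∂π/∂p_{Aroma} = 96 − 6p_{Aroma} + 2p_{Brew} = 0 ⇒ p_{Aroma} = 16 + (1/3)p_{Brew}.
The game is symmetric, so in equilibrium p_{Brew} = p_{Aroma}: the reaction function gives (2/3)p_{Aroma} = 16, hence p_{Aroma} = 24.
q_{Aroma} = 90 − 3·24 + 2·24 = 66.

66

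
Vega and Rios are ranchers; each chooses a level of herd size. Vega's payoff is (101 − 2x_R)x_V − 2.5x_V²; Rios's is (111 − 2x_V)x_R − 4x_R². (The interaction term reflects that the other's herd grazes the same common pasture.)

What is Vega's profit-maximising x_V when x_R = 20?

Expanding Vega's payoff: 101x_V − 2x_Rx_V − 2.5x_V².
∂π/∂x_V = 101 − 2x_R − 5x_V = 0, so x_V = 20.2 − 0.4x_R.
At x_R = 20: x_V = 20.2 − 0.4·20 = 12.2.

12.2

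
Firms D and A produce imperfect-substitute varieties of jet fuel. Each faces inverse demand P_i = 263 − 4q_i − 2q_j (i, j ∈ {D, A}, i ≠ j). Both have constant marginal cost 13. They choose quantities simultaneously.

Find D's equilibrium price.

Firm D's profit: π = q_D(263 − 4q_D − 2q_A) − 13q_D.
∂π/∂q_D = 250 − 8q_D − 2q_A = 0 ⇒ q_D = 31.25 − 0.25q_A.
By symmetry q_A = q_D; substituting into the reaction function, 1.25q_D = 31.25 and q_D = 25.
P_D = 263 − 4·25 − 2·25 = 113.

113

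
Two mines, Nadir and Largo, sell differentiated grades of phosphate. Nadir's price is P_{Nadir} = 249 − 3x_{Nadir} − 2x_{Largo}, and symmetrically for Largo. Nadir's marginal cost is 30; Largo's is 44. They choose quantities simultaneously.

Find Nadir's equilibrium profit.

2394.1875

Mine Nadir's profit: π = x_{Nadir}(249 − 3x_{Nadir} − 2x_{Largo}) − 30x_{Nadir}.
∂π/∂x_{Nadir} = 219 − 6x_{Nadir} − 2x_{Largo} = 0 ⇒ x_{Nadir} = 36.5 − (1/3)x_{Largo}.
Similarly x_{Largo} = 205/6 − (1/3)x_{Nadir}.
Substituting the second reaction function into the first: x_{Nadir} = 36.5 − (1/3)(205/6 − (1/3)x_{Nadir}), which gives (8/9)x_{Nadir} = 226/9 ⇒ x_{Nadir} = 28.25.
Then x_{Largo} = 205/6 − (1/3)·28.25 = 24.75.
P_{Nadir} = 249 − 3·28.25 − 2·24.75 = 114.75.
Profit = (114.75 − 30)·28.25 = 2394.1875.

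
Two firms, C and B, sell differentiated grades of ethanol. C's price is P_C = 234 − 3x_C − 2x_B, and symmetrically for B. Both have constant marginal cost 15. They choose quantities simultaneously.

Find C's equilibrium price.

97.125

Firm C's profit: π = x_C(234 − 3x_C − 2x_B) − 15x_C.
∂π/∂x_C = 219 − 6x_C − 2x_B = 0 ⇒ x_C = 36.5 − (1/3)x_B.
The game is symmetric, so in equilibrium x_B = x_C: the reaction function gives (4/3)x_C = 36.5, hence x_C = 27.375.
P_C = 234 − 3·27.375 − 2·27.375 = 97.125.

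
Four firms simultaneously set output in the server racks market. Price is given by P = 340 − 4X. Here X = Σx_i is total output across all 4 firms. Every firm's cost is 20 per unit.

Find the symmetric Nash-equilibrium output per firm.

A representative firm's profit is π_i = x_i(340 − 4X) − 20x_i, with X = x_i + Σ_{j≠i} x_j.
First-order condition: 320 − 8x_i − 4Σ_{j≠i} x_j = 0.
With identical firms, set every x_j = x: then 320 − 8x − 12x = 0, i.e. x = 320/20 = 16.

16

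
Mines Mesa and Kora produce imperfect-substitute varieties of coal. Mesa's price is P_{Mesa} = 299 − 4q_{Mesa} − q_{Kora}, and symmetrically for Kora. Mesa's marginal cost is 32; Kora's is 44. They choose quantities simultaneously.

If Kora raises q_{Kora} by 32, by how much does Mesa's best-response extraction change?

-4

Mine Mesa's profit: π = q_{Mesa}(299 − 4q_{Mesa} − q_{Kora}) − 32q_{Mesa}.
∂π/∂q_{Mesa} = 267 − 8q_{Mesa} − q_{Kora} = 0 ⇒ q_{Mesa} = 33.375 − 0.125q_{Kora}.
The reaction-function slope is −0.125, so a 32-unit rise in q_{Kora} moves q_{Mesa} by −0.125 × 32 = −4. Mesa's best response falls — the actions are strategic substitutes.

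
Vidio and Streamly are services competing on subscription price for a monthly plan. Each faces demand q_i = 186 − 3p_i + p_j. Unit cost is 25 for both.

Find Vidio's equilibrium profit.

Vidio's profit: π = (p_{Vidio} − 25)(186 − 3p_{Vidio} + p_{Streamly}).
∂π/∂p_{Vidio} = 261 − 6p_{Vidio} + p_{Streamly} = 0 ⇒ p_{Vidio} = 43.5 + (1/6)p_{Streamly}.
The game is symmetric, so in equilibrium p_{Streamly} = p_{Vidio}: the reaction function gives (5/6)p_{Vidio} = 43.5, hence p_{Vidio} = 52.2.
q_{Vidio} = 186 − 3·52.2 + 52.2 = 81.6.
Profit = (52.2 − 25)·81.6 = 2219.52.

2219.52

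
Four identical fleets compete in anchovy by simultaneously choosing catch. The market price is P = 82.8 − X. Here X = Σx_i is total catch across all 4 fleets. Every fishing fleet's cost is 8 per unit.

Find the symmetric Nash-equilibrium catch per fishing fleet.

A representative fishing fleet's profit is π_i = x_i(82.8 − X) − 8x_i, with X = x_i + Σ_{j≠i} x_j.
First-order condition: 74.8 − 2x_i − Σ_{j≠i} x_j = 0.
Imposing symmetry (x_j = x for all j) turns Σ_{j≠i} x_j into 3x, so 74.8 = 5x and x = 14.96.

14.96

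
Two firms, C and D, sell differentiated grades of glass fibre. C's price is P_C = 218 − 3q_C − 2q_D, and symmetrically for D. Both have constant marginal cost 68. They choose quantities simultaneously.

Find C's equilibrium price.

Firm C's profit: π = q_C(218 − 3q_C − 2q_D) − 68q_C.
∂π/∂q_C = 150 − 6q_C − 2q_D = 0 ⇒ q_C = 25 − (1/3)q_D.
Setting q_C = q_D in the reaction function: q_C = 25 − (1/3)q_C, so q_C = 25 / (4/3) = 18.75.
P_C = 218 − 3·18.75 − 2·18.75 = 124.25.

124.25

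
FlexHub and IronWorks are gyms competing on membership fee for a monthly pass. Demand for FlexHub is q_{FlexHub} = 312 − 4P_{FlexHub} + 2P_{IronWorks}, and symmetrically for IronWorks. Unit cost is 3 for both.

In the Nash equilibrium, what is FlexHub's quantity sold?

204

FlexHub's profit: π = (P_{FlexHub} − 3)(312 − 4P_{FlexHub} + 2P_{IronWorks}).
∂π/∂P_{FlexHub} = 324 − 8P_{FlexHub} + 2P_{IronWorks} = 0 ⇒ P_{FlexHub} = 40.5 + 0.25P_{IronWorks}.
Setting P_{FlexHub} = P_{IronWorks} in the reaction function: P_{FlexHub} = 40.5 + 0.25P_{FlexHub}, so P_{FlexHub} = 40.5 / 0.75 = 54.
q_{FlexHub} = 312 − 4·54 + 2·54 = 204.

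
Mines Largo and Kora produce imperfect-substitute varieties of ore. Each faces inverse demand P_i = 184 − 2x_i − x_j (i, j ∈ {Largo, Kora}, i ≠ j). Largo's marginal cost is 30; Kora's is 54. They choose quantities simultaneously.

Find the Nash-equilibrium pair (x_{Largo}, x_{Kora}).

32.4, 24.4

Mine Largo's profit: π = x_{Largo}(184 − 2x_{Largo} − x_{Kora}) − 30x_{Largo}.
∂π/∂x_{Largo} = 154 − 4x_{Largo} − x_{Kora} = 0 ⇒ x_{Largo} = 38.5 − 0.25x_{Kora}.
Similarly x_{Kora} = 32.5 − 0.25x_{Largo}.
Substituting the second reaction function into the first: x_{Largo} = 38.5 − 0.25(32.5 − 0.25x_{Largo}), which gives 0.9375x_{Largo} = 30.375 ⇒ x_{Largo} = 32.4.
Then x_{Kora} = 32.5 − 0.25·32.4 = 24.4.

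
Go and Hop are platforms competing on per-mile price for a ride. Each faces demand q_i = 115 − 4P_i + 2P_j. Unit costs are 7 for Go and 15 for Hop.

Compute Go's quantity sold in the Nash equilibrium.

71.6

Go's profit: π = (P_{Go} − 7)(115 − 4P_{Go} + 2P_{Hop}).
∂π/∂P_{Go} = 143 − 8P_{Go} + 2P_{Hop} = 0 ⇒ P_{Go} = 17.875 + 0.25P_{Hop}.
Similarly P_{Hop} = 21.875 + 0.25P_{Go}.
Solving the two reaction functions simultaneously: (1 − (0.25)(0.25))P_{Go} = 17.875 + 0.25·21.875, so 0.9375P_{Go} = 747/32 and P_{Go} = 24.9.
Then P_{Hop} = 21.875 + 0.25·24.9 = 28.1.
q_{Go} = 115 − 4·24.9 + 2·28.1 = 71.6.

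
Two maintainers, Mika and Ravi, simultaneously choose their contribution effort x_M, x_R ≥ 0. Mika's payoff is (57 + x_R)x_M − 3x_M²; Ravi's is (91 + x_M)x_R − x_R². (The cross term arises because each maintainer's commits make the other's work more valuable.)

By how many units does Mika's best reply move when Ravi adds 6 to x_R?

1

Expanding Mika's payoff: 57x_M + x_Rx_M − 3x_M².
∂π/∂x_M = 57 + x_R − 6x_M = 0, so x_M = 9.5 + (1/6)x_R.
The reaction-function slope is 1/6, so a 6-unit rise in x_R moves x_M by 1/6 × 6 = 1. Mika's best response rises — the actions are strategic complements.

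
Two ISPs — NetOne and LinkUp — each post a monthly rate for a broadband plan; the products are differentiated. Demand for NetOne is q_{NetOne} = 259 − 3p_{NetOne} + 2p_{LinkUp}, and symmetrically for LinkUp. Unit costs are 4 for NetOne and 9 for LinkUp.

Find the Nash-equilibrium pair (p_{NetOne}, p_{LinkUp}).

68.6875, 70.5625

NetOne's profit: π = (p_{NetOne} − 4)(259 − 3p_{NetOne} + 2p_{LinkUp}).
∂π/∂p_{NetOne} = 271 − 6p_{NetOne} + 2p_{LinkUp} = 0 ⇒ p_{NetOne} = 271/6 + (1/3)p_{LinkUp}.
Similarly p_{LinkUp} = 143/3 + (1/3)p_{NetOne}.
Plugging p_{LinkUp} into NetOne's best response: p_{NetOne} = 271/6 + (1/3)(143/3 + (1/3)p_{NetOne}) ⇒ (8/9)p_{NetOne} = 1099/18, so p_{NetOne} = 68.6875.
Then p_{LinkUp} = 143/3 + (1/3)·68.6875 = 70.5625.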